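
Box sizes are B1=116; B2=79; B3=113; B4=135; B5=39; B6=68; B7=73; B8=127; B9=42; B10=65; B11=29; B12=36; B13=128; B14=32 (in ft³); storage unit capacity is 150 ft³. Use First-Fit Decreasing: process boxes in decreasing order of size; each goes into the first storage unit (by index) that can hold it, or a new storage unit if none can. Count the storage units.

Sorted descending: 135, 128, 127, 116, 113, 79, 73, 68, 65, 42, 39, 36, 32, 29.
135 ft³ → storage unit 1 (remaining 15 ft³)
128 ft³ → storage unit 2 (remaining 22 ft³)
127 ft³ → storage unit 3 (remaining 23 ft³)
116 ft³ → storage unit 4 (remaining 34 ft³)
113 ft³ → storage unit 5 (remaining 37 ft³)
79 ft³ → storage unit 6 (remaining 71 ft³)
73 ft³ → storage unit 7 (remaining 77 ft³)
68 ft³ → storage unit 6 (remaining 3 ft³)
65 ft³ → storage unit 7 (remaining 12 ft³)
42 ft³ → storage unit 8 (remaining 108 ft³)
39 ft³ → storage unit 8 (remaining 69 ft³)
36 ft³ → storage unit 5 (remaining 1 ft³)
32 ft³ → storage unit 4 (remaining 2 ft³)
29 ft³ → storage unit 8 (remaining 40 ft³)
Final storage units: [135] [128] [127] [116,32] [113,36] [79,68] [73,65] [42,39,29].

8 storage units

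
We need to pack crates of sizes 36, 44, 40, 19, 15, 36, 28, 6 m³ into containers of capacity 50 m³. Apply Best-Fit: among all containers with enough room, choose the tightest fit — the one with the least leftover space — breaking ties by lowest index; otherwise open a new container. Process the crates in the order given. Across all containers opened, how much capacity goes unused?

36 m³ → container 1 (remaining 14 m³)
44 m³ → container 2 (remaining 6 m³)
40 m³ → container 3 (remaining 10 m³)
19 m³ → container 4 (remaining 31 m³)
15 m³ → container 4 (remaining 16 m³)
36 m³ → container 5 (remaining 14 m³)
28 m³ → container 6 (remaining 22 m³)
6 m³ → container 2 (remaining 0 m³)
6 containers × 50 m³ = 300 m³; used 224 m³; unused 76 m³.

76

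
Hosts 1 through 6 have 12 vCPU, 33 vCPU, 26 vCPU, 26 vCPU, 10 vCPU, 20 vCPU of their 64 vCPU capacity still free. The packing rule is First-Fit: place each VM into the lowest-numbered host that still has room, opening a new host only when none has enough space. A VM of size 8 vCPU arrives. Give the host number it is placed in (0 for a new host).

Hosts with room: host 1 (12 vCPU), host 2 (33 vCPU), host 3 (26 vCPU), host 4 (26 vCPU), host 5 (10 vCPU), host 6 (20 vCPU).
The first with room is host 1.

1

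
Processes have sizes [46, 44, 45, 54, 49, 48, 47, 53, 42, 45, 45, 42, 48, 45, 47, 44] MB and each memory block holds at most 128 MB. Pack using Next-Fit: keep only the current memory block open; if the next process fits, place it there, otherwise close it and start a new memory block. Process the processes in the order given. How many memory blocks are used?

memory block 1: place 46 MB, 82 MB left
memory block 1: place 44 MB, 38 MB left
memory block 2: place 45 MB, 83 MB left
memory block 2: place 54 MB, 29 MB left
memory block 3: place 49 MB, 79 MB left
memory block 3: place 48 MB, 31 MB left
memory block 4: place 47 MB, 81 MB left
memory block 4: place 53 MB, 28 MB left
memory block 5: place 42 MB, 86 MB left
memory block 5: place 45 MB, 41 MB left
memory block 6: place 45 MB, 83 MB left
memory block 6: place 42 MB, 41 MB left
memory block 7: place 48 MB, 80 MB left
memory block 7: place 45 MB, 35 MB left
memory block 8: place 47 MB, 81 MB left
memory block 8: place 44 MB, 37 MB left
Final memory blocks: [46,44] [45,54] [49,48] [47,53] [42,45] [45,42] [48,45] [47,44].

8 memory blocks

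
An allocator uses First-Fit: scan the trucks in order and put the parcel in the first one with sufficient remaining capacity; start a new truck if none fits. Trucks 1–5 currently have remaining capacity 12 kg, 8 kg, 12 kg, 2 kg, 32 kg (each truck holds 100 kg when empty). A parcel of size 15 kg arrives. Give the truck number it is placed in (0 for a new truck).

5

Trucks with room: truck 5 (32 kg).
The first with room is truck 5.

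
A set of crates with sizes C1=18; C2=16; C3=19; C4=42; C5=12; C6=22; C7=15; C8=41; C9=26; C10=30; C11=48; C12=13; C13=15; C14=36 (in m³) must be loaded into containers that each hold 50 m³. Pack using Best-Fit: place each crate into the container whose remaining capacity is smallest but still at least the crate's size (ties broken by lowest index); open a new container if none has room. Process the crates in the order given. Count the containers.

C1 (18 m³) → container 1 (remaining 32 m³)
C2 (16 m³) → container 1 (remaining 16 m³)
C3 (19 m³) → container 2 (remaining 31 m³)
C4 (42 m³) → container 3 (remaining 8 m³)
C5 (12 m³) → container 1 (remaining 4 m³)
C6 (22 m³) → container 2 (remaining 9 m³)
C7 (15 m³) → container 4 (remaining 35 m³)
C8 (41 m³) → container 5 (remaining 9 m³)
C9 (26 m³) → container 4 (remaining 9 m³)
C10 (30 m³) → container 6 (remaining 20 m³)
C11 (48 m³) → container 7 (remaining 2 m³)
C12 (13 m³) → container 6 (remaining 7 m³)
C13 (15 m³) → container 8 (remaining 35 m³)
C14 (36 m³) → container 9 (remaining 14 m³)
Final containers: [18,16,12] [19,22] [42] [15,26] [41] [30,13] [48] [15] [36].

9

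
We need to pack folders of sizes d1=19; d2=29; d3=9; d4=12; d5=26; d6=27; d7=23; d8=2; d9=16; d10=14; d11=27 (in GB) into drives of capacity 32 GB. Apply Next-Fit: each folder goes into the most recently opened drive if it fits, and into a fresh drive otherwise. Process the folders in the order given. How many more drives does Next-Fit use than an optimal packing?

Next-Fit: [19] [29] [9,12] [26] [27] [23,2] [16,14] [27] → 8 drives.
Total size 204 GB; any packing needs at least ⌈204/32⌉ = 7 drives.
An optimal packing achieves that bound: [29,2] [27] [27] [26] [23,9] [19,12] [16,14] → 7 drives.
Excess: 8 − 7 = 1.

1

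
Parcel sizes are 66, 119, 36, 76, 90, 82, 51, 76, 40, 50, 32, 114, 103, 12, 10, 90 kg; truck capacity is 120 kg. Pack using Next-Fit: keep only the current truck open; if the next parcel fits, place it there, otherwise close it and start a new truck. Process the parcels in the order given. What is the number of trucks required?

truck 1: place 66 kg, 54 kg left
truck 2: place 119 kg, 1 kg left
truck 3: place 36 kg, 84 kg left
truck 3: place 76 kg, 8 kg left
truck 4: place 90 kg, 30 kg left
truck 5: place 82 kg, 38 kg left
truck 6: place 51 kg, 69 kg left
truck 7: place 76 kg, 44 kg left
truck 7: place 40 kg, 4 kg left
truck 8: place 50 kg, 70 kg left
truck 8: place 32 kg, 38 kg left
truck 9: place 114 kg, 6 kg left
truck 10: place 103 kg, 17 kg left
truck 10: place 12 kg, 5 kg left
truck 11: place 10 kg, 110 kg left
truck 11: place 90 kg, 20 kg left
Final trucks: [66] [119] [36,76] [90] [82] [51] [76,40] [50,32] [114] [103,12] [10,90].

11 trucks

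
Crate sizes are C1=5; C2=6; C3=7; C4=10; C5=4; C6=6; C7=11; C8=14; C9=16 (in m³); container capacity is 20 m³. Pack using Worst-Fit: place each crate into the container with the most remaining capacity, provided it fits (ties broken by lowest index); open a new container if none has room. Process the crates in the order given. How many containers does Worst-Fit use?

5 containers

container 1: place C1 (5 m³), 15 m³ left
container 1: place C2 (6 m³), 9 m³ left
container 1: place C3 (7 m³), 2 m³ left
container 2: place C4 (10 m³), 10 m³ left
container 2: place C5 (4 m³), 6 m³ left
container 2: place C6 (6 m³), 0 m³ left
container 3: place C7 (11 m³), 9 m³ left
container 4: place C8 (14 m³), 6 m³ left
container 5: place C9 (16 m³), 4 m³ left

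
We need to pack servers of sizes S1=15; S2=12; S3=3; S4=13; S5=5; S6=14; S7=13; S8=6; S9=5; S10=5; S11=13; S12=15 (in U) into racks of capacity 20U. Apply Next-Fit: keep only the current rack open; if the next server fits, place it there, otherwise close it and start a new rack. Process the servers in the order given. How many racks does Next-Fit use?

8

S1 (15U) → rack 1 (remaining 5U)
S2 (12U) → rack 2 (remaining 8U)
S3 (3U) → rack 2 (remaining 5U)
S4 (13U) → rack 3 (remaining 7U)
S5 (5U) → rack 3 (remaining 2U)
S6 (14U) → rack 4 (remaining 6U)
S7 (13U) → rack 5 (remaining 7U)
S8 (6U) → rack 5 (remaining 1U)
S9 (5U) → rack 6 (remaining 15U)
S10 (5U) → rack 6 (remaining 10U)
S11 (13U) → rack 7 (remaining 7U)
S12 (15U) → rack 8 (remaining 5U)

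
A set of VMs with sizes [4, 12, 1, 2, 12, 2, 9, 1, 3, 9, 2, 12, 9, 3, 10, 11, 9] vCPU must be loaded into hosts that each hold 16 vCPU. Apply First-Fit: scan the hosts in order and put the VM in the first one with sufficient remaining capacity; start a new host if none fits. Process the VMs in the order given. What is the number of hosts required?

Put 4 vCPU in host 1; 12 vCPU remain.
Put 12 vCPU in host 1; 0 vCPU remain.
Put 1 vCPU in host 2; 15 vCPU remain.
Put 2 vCPU in host 2; 13 vCPU remain.
Put 12 vCPU in host 2; 1 vCPU remain.
Put 2 vCPU in host 3; 14 vCPU remain.
Put 9 vCPU in host 3; 5 vCPU remain.
Put 1 vCPU in host 2; 0 vCPU remain.
Put 3 vCPU in host 3; 2 vCPU remain.
Put 9 vCPU in host 4; 7 vCPU remain.
Put 2 vCPU in host 3; 0 vCPU remain.
Put 12 vCPU in host 5; 4 vCPU remain.
Put 9 vCPU in host 6; 7 vCPU remain.
Put 3 vCPU in host 4; 4 vCPU remain.
Put 10 vCPU in host 7; 6 vCPU remain.
Put 11 vCPU in host 8; 5 vCPU remain.
Put 9 vCPU in host 9; 7 vCPU remain.

9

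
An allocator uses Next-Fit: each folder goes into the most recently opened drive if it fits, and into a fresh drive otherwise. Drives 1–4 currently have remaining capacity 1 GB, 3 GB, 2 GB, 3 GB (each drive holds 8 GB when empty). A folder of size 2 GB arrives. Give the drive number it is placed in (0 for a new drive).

4

Next-Fit only looks at drive 4, which has 3 GB free.
2 GB fits there.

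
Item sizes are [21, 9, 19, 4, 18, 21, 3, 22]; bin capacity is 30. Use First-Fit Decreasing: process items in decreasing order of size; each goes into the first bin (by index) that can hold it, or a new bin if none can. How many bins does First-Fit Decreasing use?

5

Sorted descending: 22, 21, 21, 19, 18, 9, 4, 3.
bin 1: place 22, 8 left
bin 2: place 21, 9 left
bin 3: place 21, 9 left
bin 4: place 19, 11 left
bin 5: place 18, 12 left
bin 2: place 9, 0 left
bin 1: place 4, 4 left
bin 1: place 3, 1 left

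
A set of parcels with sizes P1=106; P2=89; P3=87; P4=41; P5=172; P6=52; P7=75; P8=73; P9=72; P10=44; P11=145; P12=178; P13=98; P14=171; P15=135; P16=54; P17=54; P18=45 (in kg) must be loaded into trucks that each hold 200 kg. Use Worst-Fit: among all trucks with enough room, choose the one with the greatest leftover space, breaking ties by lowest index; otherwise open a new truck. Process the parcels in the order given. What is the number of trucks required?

truck 1: place P1 (106 kg), 94 kg left
truck 1: place P2 (89 kg), 5 kg left
truck 2: place P3 (87 kg), 113 kg left
truck 2: place P4 (41 kg), 72 kg left
truck 3: place P5 (172 kg), 28 kg left
truck 2: place P6 (52 kg), 20 kg left
truck 4: place P7 (75 kg), 125 kg left
truck 4: place P8 (73 kg), 52 kg left
truck 5: place P9 (72 kg), 128 kg left
truck 5: place P10 (44 kg), 84 kg left
truck 6: place P11 (145 kg), 55 kg left
truck 7: place P12 (178 kg), 22 kg left
truck 8: place P13 (98 kg), 102 kg left
truck 9: place P14 (171 kg), 29 kg left
truck 10: place P15 (135 kg), 65 kg left
truck 8: place P16 (54 kg), 48 kg left
truck 5: place P17 (54 kg), 30 kg left
truck 10: place P18 (45 kg), 20 kg left
Final trucks: [106,89] [87,41,52] [172] [75,73] [72,44,54] [145] [178] [98,54] [171] [135,45].

10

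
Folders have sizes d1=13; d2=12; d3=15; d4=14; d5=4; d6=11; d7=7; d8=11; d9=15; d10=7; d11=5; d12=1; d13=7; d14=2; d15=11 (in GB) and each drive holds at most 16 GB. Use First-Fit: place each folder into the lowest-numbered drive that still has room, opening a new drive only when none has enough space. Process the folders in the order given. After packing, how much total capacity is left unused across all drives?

25

Put d1 (13 GB) in drive 1; 3 GB remain.
Put d2 (12 GB) in drive 2; 4 GB remain.
Put d3 (15 GB) in drive 3; 1 GB remain.
Put d4 (14 GB) in drive 4; 2 GB remain.
Put d5 (4 GB) in drive 2; 0 GB remain.
Put d6 (11 GB) in drive 5; 5 GB remain.
Put d7 (7 GB) in drive 6; 9 GB remain.
Put d8 (11 GB) in drive 7; 5 GB remain.
Put d9 (15 GB) in drive 8; 1 GB remain.
Put d10 (7 GB) in drive 6; 2 GB remain.
Put d11 (5 GB) in drive 5; 0 GB remain.
Put d12 (1 GB) in drive 1; 2 GB remain.
Put d13 (7 GB) in drive 9; 9 GB remain.
Put d14 (2 GB) in drive 1; 0 GB remain.
Put d15 (11 GB) in drive 10; 5 GB remain.
10 drives × 16 GB = 160 GB; used 135 GB; unused 25 GB.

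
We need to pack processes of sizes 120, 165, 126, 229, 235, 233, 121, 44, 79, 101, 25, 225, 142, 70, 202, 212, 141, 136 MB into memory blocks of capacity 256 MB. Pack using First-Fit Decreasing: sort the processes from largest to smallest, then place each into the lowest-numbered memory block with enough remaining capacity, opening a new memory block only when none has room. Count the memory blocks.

11 memory blocks

Sorted descending: 235, 233, 229, 225, 212, 202, 165, 142, 141, 136, 126, 121, 120, 101, 79, 70, 44, 25.
Put 235 MB in memory block 1; 21 MB remain.
Put 233 MB in memory block 2; 23 MB remain.
Put 229 MB in memory block 3; 27 MB remain.
Put 225 MB in memory block 4; 31 MB remain.
Put 212 MB in memory block 5; 44 MB remain.
Put 202 MB in memory block 6; 54 MB remain.
Put 165 MB in memory block 7; 91 MB remain.
Put 142 MB in memory block 8; 114 MB remain.
Put 141 MB in memory block 9; 115 MB remain.
Put 136 MB in memory block 10; 120 MB remain.
Put 126 MB in memory block 11; 130 MB remain.
Put 121 MB in memory block 11; 9 MB remain.
Put 120 MB in memory block 10; 0 MB remain.
Put 101 MB in memory block 8; 13 MB remain.
Put 79 MB in memory block 7; 12 MB remain.
Put 70 MB in memory block 9; 45 MB remain.
Put 44 MB in memory block 5; 0 MB remain.
Put 25 MB in memory block 3; 2 MB remain.
Final memory blocks: [235] [233] [229,25] [225] [212,44] [202] [165,79] [142,101] [141,70] [136,120] [126,121].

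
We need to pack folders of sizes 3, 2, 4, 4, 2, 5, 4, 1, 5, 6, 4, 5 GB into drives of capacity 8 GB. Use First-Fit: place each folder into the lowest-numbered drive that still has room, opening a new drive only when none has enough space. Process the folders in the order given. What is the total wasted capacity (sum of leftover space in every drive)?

drive 1: place 3 GB, 5 GB left
drive 1: place 2 GB, 3 GB left
drive 2: place 4 GB, 4 GB left
drive 2: place 4 GB, 0 GB left
drive 1: place 2 GB, 1 GB left
drive 3: place 5 GB, 3 GB left
drive 4: place 4 GB, 4 GB left
drive 1: place 1 GB, 0 GB left
drive 5: place 5 GB, 3 GB left
drive 6: place 6 GB, 2 GB left
drive 4: place 4 GB, 0 GB left
drive 7: place 5 GB, 3 GB left
7 drives × 8 GB = 56 GB; used 45 GB; unused 11 GB.

11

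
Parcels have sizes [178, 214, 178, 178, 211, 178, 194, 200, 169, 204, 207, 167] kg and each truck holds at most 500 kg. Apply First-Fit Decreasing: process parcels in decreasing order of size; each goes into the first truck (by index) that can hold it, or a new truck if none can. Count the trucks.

Sorted descending: 214, 211, 207, 204, 200, 194, 178, 178, 178, 178, 169, 167.
truck 1: place 214 kg, 286 kg left
truck 1: place 211 kg, 75 kg left
truck 2: place 207 kg, 293 kg left
truck 2: place 204 kg, 89 kg left
truck 3: place 200 kg, 300 kg left
truck 3: place 194 kg, 106 kg left
truck 4: place 178 kg, 322 kg left
truck 4: place 178 kg, 144 kg left
truck 5: place 178 kg, 322 kg left
truck 5: place 178 kg, 144 kg left
truck 6: place 169 kg, 331 kg left
truck 6: place 167 kg, 164 kg left
Final trucks: [214,211] [207,204] [200,194] [178,178] [178,178] [169,167].

6 trucks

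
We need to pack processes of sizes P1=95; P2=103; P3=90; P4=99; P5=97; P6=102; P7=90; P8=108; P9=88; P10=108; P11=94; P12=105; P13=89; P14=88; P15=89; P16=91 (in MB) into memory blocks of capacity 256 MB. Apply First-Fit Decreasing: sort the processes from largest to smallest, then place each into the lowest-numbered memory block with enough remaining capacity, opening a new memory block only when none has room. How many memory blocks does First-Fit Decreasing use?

Sorted descending: 108, 108, 105, 103, 102, 99, 97, 95, 94, 91, 90, 90, 89, 89, 88, 88.
memory block 1: place 108 MB, 148 MB left
memory block 1: place 108 MB, 40 MB left
memory block 2: place 105 MB, 151 MB left
memory block 2: place 103 MB, 48 MB left
memory block 3: place 102 MB, 154 MB left
memory block 3: place 99 MB, 55 MB left
memory block 4: place 97 MB, 159 MB left
memory block 4: place 95 MB, 64 MB left
memory block 5: place 94 MB, 162 MB left
memory block 5: place 91 MB, 71 MB left
memory block 6: place 90 MB, 166 MB left
memory block 6: place 90 MB, 76 MB left
memory block 7: place 89 MB, 167 MB left
memory block 7: place 89 MB, 78 MB left
memory block 8: place 88 MB, 168 MB left
memory block 8: place 88 MB, 80 MB left

8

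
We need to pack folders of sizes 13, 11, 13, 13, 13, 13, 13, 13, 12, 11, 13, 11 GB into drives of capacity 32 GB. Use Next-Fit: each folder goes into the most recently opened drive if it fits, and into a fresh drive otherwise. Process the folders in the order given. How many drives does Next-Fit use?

13 GB → drive 1 (remaining 19 GB)
11 GB → drive 1 (remaining 8 GB)
13 GB → drive 2 (remaining 19 GB)
13 GB → drive 2 (remaining 6 GB)
13 GB → drive 3 (remaining 19 GB)
13 GB → drive 3 (remaining 6 GB)
13 GB → drive 4 (remaining 19 GB)
13 GB → drive 4 (remaining 6 GB)
12 GB → drive 5 (remaining 20 GB)
11 GB → drive 5 (remaining 9 GB)
13 GB → drive 6 (remaining 19 GB)
11 GB → drive 6 (remaining 8 GB)

6 drives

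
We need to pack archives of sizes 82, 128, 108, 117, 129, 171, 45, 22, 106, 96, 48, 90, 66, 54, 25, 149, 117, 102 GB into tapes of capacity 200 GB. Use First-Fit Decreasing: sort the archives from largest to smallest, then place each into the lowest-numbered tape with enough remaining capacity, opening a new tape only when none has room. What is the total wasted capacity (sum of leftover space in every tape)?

Sorted descending: 171, 149, 129, 128, 117, 117, 108, 106, 102, 96, 90, 82, 66, 54, 48, 45, 25, 22.
tape 1: place 171 GB, 29 GB left
tape 2: place 149 GB, 51 GB left
tape 3: place 129 GB, 71 GB left
tape 4: place 128 GB, 72 GB left
tape 5: place 117 GB, 83 GB left
tape 6: place 117 GB, 83 GB left
tape 7: place 108 GB, 92 GB left
tape 8: place 106 GB, 94 GB left
tape 9: place 102 GB, 98 GB left
tape 9: place 96 GB, 2 GB left
tape 7: place 90 GB, 2 GB left
tape 5: place 82 GB, 1 GB left
tape 3: place 66 GB, 5 GB left
tape 4: place 54 GB, 18 GB left
tape 2: place 48 GB, 3 GB left
tape 6: place 45 GB, 38 GB left
tape 1: place 25 GB, 4 GB left
tape 6: place 22 GB, 16 GB left
9 tapes × 200 GB = 1800 GB; used 1655 GB; unused 145 GB.

145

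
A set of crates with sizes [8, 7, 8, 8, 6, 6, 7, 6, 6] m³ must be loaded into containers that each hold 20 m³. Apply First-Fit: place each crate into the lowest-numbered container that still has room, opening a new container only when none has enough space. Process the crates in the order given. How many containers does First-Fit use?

container 1: place 8 m³, 12 m³ left
container 1: place 7 m³, 5 m³ left
container 2: place 8 m³, 12 m³ left
container 2: place 8 m³, 4 m³ left
container 3: place 6 m³, 14 m³ left
container 3: place 6 m³, 8 m³ left
container 3: place 7 m³, 1 m³ left
container 4: place 6 m³, 14 m³ left
container 4: place 6 m³, 8 m³ left
Final containers: [8,7] [8,8] [6,6,7] [6,6].

4 containers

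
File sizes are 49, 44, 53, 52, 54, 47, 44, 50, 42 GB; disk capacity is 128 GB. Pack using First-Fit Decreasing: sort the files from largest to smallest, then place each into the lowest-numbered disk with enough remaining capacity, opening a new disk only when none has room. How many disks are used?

5

Sorted descending: 54, 53, 52, 50, 49, 47, 44, 44, 42.
54 GB → disk 1 (remaining 74 GB)
53 GB → disk 1 (remaining 21 GB)
52 GB → disk 2 (remaining 76 GB)
50 GB → disk 2 (remaining 26 GB)
49 GB → disk 3 (remaining 79 GB)
47 GB → disk 3 (remaining 32 GB)
44 GB → disk 4 (remaining 84 GB)
44 GB → disk 4 (remaining 40 GB)
42 GB → disk 5 (remaining 86 GB)
Final disks: [54,53] [52,50] [49,47] [44,44] [42].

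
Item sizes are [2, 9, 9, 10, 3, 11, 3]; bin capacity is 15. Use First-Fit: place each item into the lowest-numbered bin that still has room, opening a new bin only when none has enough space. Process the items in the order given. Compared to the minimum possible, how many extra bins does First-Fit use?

0

First-Fit: [2,9,3] [9,3] [10] [11] → 4 bins.
Total size 47; any packing needs at least ⌈47/15⌉ = 4 bins.
So 4 is already optimal.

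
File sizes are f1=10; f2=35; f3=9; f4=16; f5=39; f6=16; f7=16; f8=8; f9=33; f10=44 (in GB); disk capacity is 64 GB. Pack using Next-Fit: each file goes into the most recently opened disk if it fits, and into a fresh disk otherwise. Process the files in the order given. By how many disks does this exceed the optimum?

1

Next-Fit: [10,35,9] [16,39] [16,16,8] [33] [44] → 5 disks.
Total size 226 GB; any packing needs at least ⌈226/64⌉ = 4 disks.
An optimal packing achieves that bound: [44,16] [39,16,9] [35,16,10] [33,8] → 4 disks.
Excess: 5 − 4 = 1.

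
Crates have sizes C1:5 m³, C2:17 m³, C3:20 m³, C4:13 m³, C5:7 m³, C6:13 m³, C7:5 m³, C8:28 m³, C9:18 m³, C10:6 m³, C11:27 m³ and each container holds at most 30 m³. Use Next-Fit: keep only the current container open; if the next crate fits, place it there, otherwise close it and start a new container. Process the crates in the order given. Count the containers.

7

Put C1 (5 m³) in container 1; 25 m³ remain.
Put C2 (17 m³) in container 1; 8 m³ remain.
Put C3 (20 m³) in container 2; 10 m³ remain.
Put C4 (13 m³) in container 3; 17 m³ remain.
Put C5 (7 m³) in container 3; 10 m³ remain.
Put C6 (13 m³) in container 4; 17 m³ remain.
Put C7 (5 m³) in container 4; 12 m³ remain.
Put C8 (28 m³) in container 5; 2 m³ remain.
Put C9 (18 m³) in container 6; 12 m³ remain.
Put C10 (6 m³) in container 6; 6 m³ remain.
Put C11 (27 m³) in container 7; 3 m³ remain.
Final containers: [5,17] [20] [13,7] [13,5] [28] [18,6] [27].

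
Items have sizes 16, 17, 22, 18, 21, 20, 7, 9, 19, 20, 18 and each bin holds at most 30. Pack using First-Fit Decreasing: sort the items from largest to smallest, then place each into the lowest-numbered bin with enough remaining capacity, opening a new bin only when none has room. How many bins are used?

9 bins

Sorted descending: 22, 21, 20, 20, 19, 18, 18, 17, 16, 9, 7.
Put 22 in bin 1; 8 remain.
Put 21 in bin 2; 9 remain.
Put 20 in bin 3; 10 remain.
Put 20 in bin 4; 10 remain.
Put 19 in bin 5; 11 remain.
Put 18 in bin 6; 12 remain.
Put 18 in bin 7; 12 remain.
Put 17 in bin 8; 13 remain.
Put 16 in bin 9; 14 remain.
Put 9 in bin 2; 0 remain.
Put 7 in bin 1; 1 remain.
Final bins: [22,7] [21,9] [20] [20] [19] [18] [18] [17] [16].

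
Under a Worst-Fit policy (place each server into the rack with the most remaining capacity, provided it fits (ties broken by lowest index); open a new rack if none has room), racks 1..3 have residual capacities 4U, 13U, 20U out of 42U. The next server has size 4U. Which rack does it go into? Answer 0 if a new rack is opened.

3

Racks with room: rack 1 (4U), rack 2 (13U), rack 3 (20U).
Most room is rack 3 with 20U free.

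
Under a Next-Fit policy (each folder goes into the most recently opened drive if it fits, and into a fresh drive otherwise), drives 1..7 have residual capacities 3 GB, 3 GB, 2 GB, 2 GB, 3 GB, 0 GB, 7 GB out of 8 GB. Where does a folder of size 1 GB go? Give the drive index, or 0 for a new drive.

Next-Fit only looks at drive 7, which has 7 GB free.
1 GB fits there.

7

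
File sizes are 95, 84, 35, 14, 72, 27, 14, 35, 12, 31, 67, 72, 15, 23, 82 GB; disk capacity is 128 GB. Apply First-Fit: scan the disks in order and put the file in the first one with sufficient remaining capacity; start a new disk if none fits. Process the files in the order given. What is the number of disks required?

7

95 GB → disk 1 (remaining 33 GB)
84 GB → disk 2 (remaining 44 GB)
35 GB → disk 2 (remaining 9 GB)
14 GB → disk 1 (remaining 19 GB)
72 GB → disk 3 (remaining 56 GB)
27 GB → disk 3 (remaining 29 GB)
14 GB → disk 1 (remaining 5 GB)
35 GB → disk 4 (remaining 93 GB)
12 GB → disk 3 (remaining 17 GB)
31 GB → disk 4 (remaining 62 GB)
67 GB → disk 5 (remaining 61 GB)
72 GB → disk 6 (remaining 56 GB)
15 GB → disk 3 (remaining 2 GB)
23 GB → disk 4 (remaining 39 GB)
82 GB → disk 7 (remaining 46 GB)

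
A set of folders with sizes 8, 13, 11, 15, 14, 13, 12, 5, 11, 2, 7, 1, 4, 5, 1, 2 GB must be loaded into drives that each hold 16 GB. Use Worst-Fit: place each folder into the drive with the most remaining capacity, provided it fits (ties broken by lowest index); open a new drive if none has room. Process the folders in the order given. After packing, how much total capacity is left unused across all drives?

20

8 GB → drive 1 (remaining 8 GB)
13 GB → drive 2 (remaining 3 GB)
11 GB → drive 3 (remaining 5 GB)
15 GB → drive 4 (remaining 1 GB)
14 GB → drive 5 (remaining 2 GB)
13 GB → drive 6 (remaining 3 GB)
12 GB → drive 7 (remaining 4 GB)
5 GB → drive 1 (remaining 3 GB)
11 GB → drive 8 (remaining 5 GB)
2 GB → drive 3 (remaining 3 GB)
7 GB → drive 9 (remaining 9 GB)
1 GB → drive 9 (remaining 8 GB)
4 GB → drive 9 (remaining 4 GB)
5 GB → drive 8 (remaining 0 GB)
1 GB → drive 7 (remaining 3 GB)
2 GB → drive 9 (remaining 2 GB)
9 drives × 16 GB = 144 GB; used 124 GB; unused 20 GB.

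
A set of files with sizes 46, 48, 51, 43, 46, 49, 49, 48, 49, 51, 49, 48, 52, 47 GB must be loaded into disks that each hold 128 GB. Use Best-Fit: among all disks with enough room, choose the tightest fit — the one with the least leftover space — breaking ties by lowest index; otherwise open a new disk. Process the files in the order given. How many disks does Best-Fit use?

7

disk 1: place 46 GB, 82 GB left
disk 1: place 48 GB, 34 GB left
disk 2: place 51 GB, 77 GB left
disk 2: place 43 GB, 34 GB left
disk 3: place 46 GB, 82 GB left
disk 3: place 49 GB, 33 GB left
disk 4: place 49 GB, 79 GB left
disk 4: place 48 GB, 31 GB left
disk 5: place 49 GB, 79 GB left
disk 5: place 51 GB, 28 GB left
disk 6: place 49 GB, 79 GB left
disk 6: place 48 GB, 31 GB left
disk 7: place 52 GB, 76 GB left
disk 7: place 47 GB, 29 GB left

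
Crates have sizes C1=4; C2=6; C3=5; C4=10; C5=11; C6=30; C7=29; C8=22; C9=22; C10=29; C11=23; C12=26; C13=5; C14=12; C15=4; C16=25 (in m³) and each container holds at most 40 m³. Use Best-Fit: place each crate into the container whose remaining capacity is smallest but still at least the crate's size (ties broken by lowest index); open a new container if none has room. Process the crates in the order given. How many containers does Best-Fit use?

9

Put C1 (4 m³) in container 1; 36 m³ remain.
Put C2 (6 m³) in container 1; 30 m³ remain.
Put C3 (5 m³) in container 1; 25 m³ remain.
Put C4 (10 m³) in container 1; 15 m³ remain.
Put C5 (11 m³) in container 1; 4 m³ remain.
Put C6 (30 m³) in container 2; 10 m³ remain.
Put C7 (29 m³) in container 3; 11 m³ remain.
Put C8 (22 m³) in container 4; 18 m³ remain.
Put C9 (22 m³) in container 5; 18 m³ remain.
Put C10 (29 m³) in container 6; 11 m³ remain.
Put C11 (23 m³) in container 7; 17 m³ remain.
Put C12 (26 m³) in container 8; 14 m³ remain.
Put C13 (5 m³) in container 2; 5 m³ remain.
Put C14 (12 m³) in container 8; 2 m³ remain.
Put C15 (4 m³) in container 1; 0 m³ remain.
Put C16 (25 m³) in container 9; 15 m³ remain.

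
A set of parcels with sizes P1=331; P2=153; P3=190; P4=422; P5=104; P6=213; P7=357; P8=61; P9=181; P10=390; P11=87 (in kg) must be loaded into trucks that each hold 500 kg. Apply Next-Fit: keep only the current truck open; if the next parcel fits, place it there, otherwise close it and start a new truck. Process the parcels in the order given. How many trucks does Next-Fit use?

7

Put P1 (331 kg) in truck 1; 169 kg remain.
Put P2 (153 kg) in truck 1; 16 kg remain.
Put P3 (190 kg) in truck 2; 310 kg remain.
Put P4 (422 kg) in truck 3; 78 kg remain.
Put P5 (104 kg) in truck 4; 396 kg remain.
Put P6 (213 kg) in truck 4; 183 kg remain.
Put P7 (357 kg) in truck 5; 143 kg remain.
Put P8 (61 kg) in truck 5; 82 kg remain.
Put P9 (181 kg) in truck 6; 319 kg remain.
Put P10 (390 kg) in truck 7; 110 kg remain.
Put P11 (87 kg) in truck 7; 23 kg remain.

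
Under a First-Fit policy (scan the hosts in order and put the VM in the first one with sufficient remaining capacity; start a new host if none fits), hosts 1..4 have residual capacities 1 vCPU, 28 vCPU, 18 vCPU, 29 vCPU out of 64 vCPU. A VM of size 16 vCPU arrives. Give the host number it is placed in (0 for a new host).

2

Hosts with room: host 2 (28 vCPU), host 3 (18 vCPU), host 4 (29 vCPU).
The first with room is host 2.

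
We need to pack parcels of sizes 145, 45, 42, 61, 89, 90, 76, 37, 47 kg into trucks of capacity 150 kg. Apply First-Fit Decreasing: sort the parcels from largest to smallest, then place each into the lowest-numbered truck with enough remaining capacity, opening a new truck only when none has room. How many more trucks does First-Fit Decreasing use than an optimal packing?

First-Fit Decreasing: [145] [90,47] [89,61] [76,45] [42,37] → 5 trucks.
Total size 632 kg; any packing needs at least ⌈632/150⌉ = 5 trucks.
So 5 is already optimal.

0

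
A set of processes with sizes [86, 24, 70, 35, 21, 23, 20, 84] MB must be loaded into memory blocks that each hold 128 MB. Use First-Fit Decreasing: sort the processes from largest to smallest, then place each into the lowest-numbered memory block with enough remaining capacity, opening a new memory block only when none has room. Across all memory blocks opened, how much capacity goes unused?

21

Sorted descending: 86, 84, 70, 35, 24, 23, 21, 20.
memory block 1: place 86 MB, 42 MB left
memory block 2: place 84 MB, 44 MB left
memory block 3: place 70 MB, 58 MB left
memory block 1: place 35 MB, 7 MB left
memory block 2: place 24 MB, 20 MB left
memory block 3: place 23 MB, 35 MB left
memory block 3: place 21 MB, 14 MB left
memory block 2: place 20 MB, 0 MB left
3 memory blocks × 128 MB = 384 MB; used 363 MB; unused 21 MB.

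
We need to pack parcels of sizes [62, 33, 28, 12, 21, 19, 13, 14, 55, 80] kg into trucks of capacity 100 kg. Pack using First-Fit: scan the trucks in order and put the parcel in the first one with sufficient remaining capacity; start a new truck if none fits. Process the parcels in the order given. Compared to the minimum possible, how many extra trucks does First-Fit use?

First-Fit: [62,33] [28,12,21,19,13] [14,55] [80] → 4 trucks.
Total size 337 kg; any packing needs at least ⌈337/100⌉ = 4 trucks.
So 4 is already optimal.

0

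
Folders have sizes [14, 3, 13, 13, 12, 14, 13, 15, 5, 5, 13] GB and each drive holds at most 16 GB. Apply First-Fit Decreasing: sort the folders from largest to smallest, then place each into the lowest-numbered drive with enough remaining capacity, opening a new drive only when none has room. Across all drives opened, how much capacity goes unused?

Sorted descending: 15, 14, 14, 13, 13, 13, 13, 12, 5, 5, 3.
drive 1: place 15 GB, 1 GB left
drive 2: place 14 GB, 2 GB left
drive 3: place 14 GB, 2 GB left
drive 4: place 13 GB, 3 GB left
drive 5: place 13 GB, 3 GB left
drive 6: place 13 GB, 3 GB left
drive 7: place 13 GB, 3 GB left
drive 8: place 12 GB, 4 GB left
drive 9: place 5 GB, 11 GB left
drive 9: place 5 GB, 6 GB left
drive 4: place 3 GB, 0 GB left
9 drives × 16 GB = 144 GB; used 120 GB; unused 24 GB.

24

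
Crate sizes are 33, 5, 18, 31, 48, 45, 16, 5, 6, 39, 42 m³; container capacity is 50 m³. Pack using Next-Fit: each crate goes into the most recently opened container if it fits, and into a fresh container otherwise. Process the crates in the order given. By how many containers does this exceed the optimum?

1

Next-Fit: [33,5] [18,31] [48] [45] [16,5,6] [39] [42] → 7 containers.
Total size 288 m³; any packing needs at least ⌈288/50⌉ = 6 containers.
An optimal packing achieves that bound: [48] [45,5] [42,6] [39,5] [33,16] [31,18] → 6 containers.
Excess: 7 − 6 = 1.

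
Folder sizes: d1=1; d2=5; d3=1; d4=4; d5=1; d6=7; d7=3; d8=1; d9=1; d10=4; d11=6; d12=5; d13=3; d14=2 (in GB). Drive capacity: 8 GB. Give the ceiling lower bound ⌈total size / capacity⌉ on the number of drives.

Total size = 1 + 5 + 1 + 4 + 1 + 7 + 3 + 1 + 1 + 4 + 6 + 5 + 3 + 2 = 44 GB.
⌈44 / 8⌉ = 6.

6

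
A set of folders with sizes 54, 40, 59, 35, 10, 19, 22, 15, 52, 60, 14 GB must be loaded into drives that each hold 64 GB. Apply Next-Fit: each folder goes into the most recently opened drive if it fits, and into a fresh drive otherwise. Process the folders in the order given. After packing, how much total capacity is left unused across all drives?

132

Put 54 GB in drive 1; 10 GB remain.
Put 40 GB in drive 2; 24 GB remain.
Put 59 GB in drive 3; 5 GB remain.
Put 35 GB in drive 4; 29 GB remain.
Put 10 GB in drive 4; 19 GB remain.
Put 19 GB in drive 4; 0 GB remain.
Put 22 GB in drive 5; 42 GB remain.
Put 15 GB in drive 5; 27 GB remain.
Put 52 GB in drive 6; 12 GB remain.
Put 60 GB in drive 7; 4 GB remain.
Put 14 GB in drive 8; 50 GB remain.
8 drives × 64 GB = 512 GB; used 380 GB; unused 132 GB.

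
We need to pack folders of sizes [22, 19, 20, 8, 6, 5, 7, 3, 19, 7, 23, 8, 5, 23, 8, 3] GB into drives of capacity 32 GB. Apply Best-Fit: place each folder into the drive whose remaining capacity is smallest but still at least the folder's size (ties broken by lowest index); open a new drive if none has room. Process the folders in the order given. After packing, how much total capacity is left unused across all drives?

22 GB → drive 1 (remaining 10 GB)
19 GB → drive 2 (remaining 13 GB)
20 GB → drive 3 (remaining 12 GB)
8 GB → drive 1 (remaining 2 GB)
6 GB → drive 3 (remaining 6 GB)
5 GB → drive 3 (remaining 1 GB)
7 GB → drive 2 (remaining 6 GB)
3 GB → drive 2 (remaining 3 GB)
19 GB → drive 4 (remaining 13 GB)
7 GB → drive 4 (remaining 6 GB)
23 GB → drive 5 (remaining 9 GB)
8 GB → drive 5 (remaining 1 GB)
5 GB → drive 4 (remaining 1 GB)
23 GB → drive 6 (remaining 9 GB)
8 GB → drive 6 (remaining 1 GB)
3 GB → drive 2 (remaining 0 GB)
6 drives × 32 GB = 192 GB; used 186 GB; unused 6 GB.

6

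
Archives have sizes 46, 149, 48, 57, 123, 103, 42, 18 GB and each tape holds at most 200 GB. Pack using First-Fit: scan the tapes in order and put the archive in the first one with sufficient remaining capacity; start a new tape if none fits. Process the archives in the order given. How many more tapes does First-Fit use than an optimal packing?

First-Fit: [46,149] [48,57,42,18] [123] [103] → 4 tapes.
Total size 586 GB; any packing needs at least ⌈586/200⌉ = 3 tapes.
An optimal packing achieves that bound: [149,48] [123,57,18] [103,46,42] → 3 tapes.
Excess: 4 − 3 = 1.

1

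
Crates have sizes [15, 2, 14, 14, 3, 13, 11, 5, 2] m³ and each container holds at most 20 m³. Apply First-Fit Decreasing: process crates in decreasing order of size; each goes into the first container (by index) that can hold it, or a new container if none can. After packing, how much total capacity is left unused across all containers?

Sorted descending: 15, 14, 14, 13, 11, 5, 3, 2, 2.
Put 15 m³ in container 1; 5 m³ remain.
Put 14 m³ in container 2; 6 m³ remain.
Put 14 m³ in container 3; 6 m³ remain.
Put 13 m³ in container 4; 7 m³ remain.
Put 11 m³ in container 5; 9 m³ remain.
Put 5 m³ in container 1; 0 m³ remain.
Put 3 m³ in container 2; 3 m³ remain.
Put 2 m³ in container 2; 1 m³ remain.
Put 2 m³ in container 3; 4 m³ remain.
5 containers × 20 m³ = 100 m³; used 79 m³; unused 21 m³.

21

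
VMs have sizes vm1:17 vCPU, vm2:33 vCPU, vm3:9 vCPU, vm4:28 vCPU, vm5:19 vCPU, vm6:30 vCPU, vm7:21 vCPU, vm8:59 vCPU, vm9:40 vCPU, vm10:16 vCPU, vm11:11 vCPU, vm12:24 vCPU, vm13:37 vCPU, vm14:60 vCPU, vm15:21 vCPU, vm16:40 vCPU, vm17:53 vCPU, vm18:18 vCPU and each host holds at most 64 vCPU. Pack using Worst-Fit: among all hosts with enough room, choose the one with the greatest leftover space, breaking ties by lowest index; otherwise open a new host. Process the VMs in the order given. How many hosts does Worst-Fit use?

10

host 1: place vm1 (17 vCPU), 47 vCPU left
host 1: place vm2 (33 vCPU), 14 vCPU left
host 1: place vm3 (9 vCPU), 5 vCPU left
host 2: place vm4 (28 vCPU), 36 vCPU left
host 2: place vm5 (19 vCPU), 17 vCPU left
host 3: place vm6 (30 vCPU), 34 vCPU left
host 3: place vm7 (21 vCPU), 13 vCPU left
host 4: place vm8 (59 vCPU), 5 vCPU left
host 5: place vm9 (40 vCPU), 24 vCPU left
host 5: place vm10 (16 vCPU), 8 vCPU left
host 2: place vm11 (11 vCPU), 6 vCPU left
host 6: place vm12 (24 vCPU), 40 vCPU left
host 6: place vm13 (37 vCPU), 3 vCPU left
host 7: place vm14 (60 vCPU), 4 vCPU left
host 8: place vm15 (21 vCPU), 43 vCPU left
host 8: place vm16 (40 vCPU), 3 vCPU left
host 9: place vm17 (53 vCPU), 11 vCPU left
host 10: place vm18 (18 vCPU), 46 vCPU left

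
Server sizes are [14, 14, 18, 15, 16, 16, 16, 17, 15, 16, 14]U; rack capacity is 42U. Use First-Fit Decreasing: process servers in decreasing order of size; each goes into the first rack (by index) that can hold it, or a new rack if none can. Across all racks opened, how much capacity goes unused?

Sorted descending: 18, 17, 16, 16, 16, 16, 15, 15, 14, 14, 14.
Put 18U in rack 1; 24U remain.
Put 17U in rack 1; 7U remain.
Put 16U in rack 2; 26U remain.
Put 16U in rack 2; 10U remain.
Put 16U in rack 3; 26U remain.
Put 16U in rack 3; 10U remain.
Put 15U in rack 4; 27U remain.
Put 15U in rack 4; 12U remain.
Put 14U in rack 5; 28U remain.
Put 14U in rack 5; 14U remain.
Put 14U in rack 5; 0U remain.
5 racks × 42U = 210U; used 171U; unused 39U.

39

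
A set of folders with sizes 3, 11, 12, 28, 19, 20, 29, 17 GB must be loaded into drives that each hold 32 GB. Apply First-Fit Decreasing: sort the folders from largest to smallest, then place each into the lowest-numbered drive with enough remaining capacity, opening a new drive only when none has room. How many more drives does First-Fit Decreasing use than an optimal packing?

First-Fit Decreasing: [29,3] [28] [20,12] [19,11] [17] → 5 drives.
Total size 139 GB; any packing needs at least ⌈139/32⌉ = 5 drives.
So 5 is already optimal.

0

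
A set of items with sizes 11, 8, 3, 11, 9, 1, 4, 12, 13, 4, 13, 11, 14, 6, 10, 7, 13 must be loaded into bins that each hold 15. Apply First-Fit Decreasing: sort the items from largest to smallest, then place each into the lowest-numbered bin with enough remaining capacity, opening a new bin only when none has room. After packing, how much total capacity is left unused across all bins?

15

Sorted descending: 14, 13, 13, 13, 12, 11, 11, 11, 10, 9, 8, 7, 6, 4, 4, 3, 1.
bin 1: place 14, 1 left
bin 2: place 13, 2 left
bin 3: place 13, 2 left
bin 4: place 13, 2 left
bin 5: place 12, 3 left
bin 6: place 11, 4 left
bin 7: place 11, 4 left
bin 8: place 11, 4 left
bin 9: place 10, 5 left
bin 10: place 9, 6 left
bin 11: place 8, 7 left
bin 11: place 7, 0 left
bin 10: place 6, 0 left
bin 6: place 4, 0 left
bin 7: place 4, 0 left
bin 5: place 3, 0 left
bin 1: place 1, 0 left
11 bins × 15 = 165; used 150; unused 15.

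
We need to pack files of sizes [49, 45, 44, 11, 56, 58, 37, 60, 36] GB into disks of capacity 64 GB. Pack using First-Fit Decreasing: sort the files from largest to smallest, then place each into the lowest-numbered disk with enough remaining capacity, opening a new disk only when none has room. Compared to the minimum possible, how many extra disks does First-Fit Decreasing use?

First-Fit Decreasing: [60] [58] [56] [49,11] [45] [44] [37] [36] → 8 disks.
8 files exceed 32 GB (half the capacity), and no two of those can share a disk, so at least 8 disks are needed.
So 8 is already optimal.

0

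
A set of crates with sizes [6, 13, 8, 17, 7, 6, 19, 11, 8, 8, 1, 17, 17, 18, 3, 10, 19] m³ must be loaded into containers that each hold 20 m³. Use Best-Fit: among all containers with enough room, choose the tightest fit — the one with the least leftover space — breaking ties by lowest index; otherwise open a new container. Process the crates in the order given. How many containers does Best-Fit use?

11 containers

6 m³ → container 1 (remaining 14 m³)
13 m³ → container 1 (remaining 1 m³)
8 m³ → container 2 (remaining 12 m³)
17 m³ → container 3 (remaining 3 m³)
7 m³ → container 2 (remaining 5 m³)
6 m³ → container 4 (remaining 14 m³)
19 m³ → container 5 (remaining 1 m³)
11 m³ → container 4 (remaining 3 m³)
8 m³ → container 6 (remaining 12 m³)
8 m³ → container 6 (remaining 4 m³)
1 m³ → container 1 (remaining 0 m³)
17 m³ → container 7 (remaining 3 m³)
17 m³ → container 8 (remaining 3 m³)
18 m³ → container 9 (remaining 2 m³)
3 m³ → container 3 (remaining 0 m³)
10 m³ → container 10 (remaining 10 m³)
19 m³ → container 11 (remaining 1 m³)
Final containers: [6,13,1] [8,7] [17,3] [6,11] [19] [8,8] [17] [17] [18] [10] [19].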